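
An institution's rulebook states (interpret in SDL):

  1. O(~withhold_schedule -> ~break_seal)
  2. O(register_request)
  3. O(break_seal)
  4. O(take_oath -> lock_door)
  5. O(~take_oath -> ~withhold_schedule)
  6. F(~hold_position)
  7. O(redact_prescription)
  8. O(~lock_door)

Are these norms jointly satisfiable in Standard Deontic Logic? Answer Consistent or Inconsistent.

Premise 3 states O(break_seal) outright.
Premise 1 is O(~withhold_schedule -> ~break_seal); contrapositively O(break_seal -> withhold_schedule). Since O(break_seal) holds, K gives O(withhold_schedule).
Premise 5, O(~take_oath -> ~withhold_schedule), contraposes to O(withhold_schedule -> take_oath); with O(withhold_schedule) we get O(take_oath).
From O(take_oath) and premise 4, O(take_oath -> lock_door), we obtain O(lock_door).
Yet premise 8 states O(~lock_door).
We now have both O(lock_door) and O(~lock_door) — lock_door is simultaneously obligatory and forbidden, violating the D-axiom.

Inconsistent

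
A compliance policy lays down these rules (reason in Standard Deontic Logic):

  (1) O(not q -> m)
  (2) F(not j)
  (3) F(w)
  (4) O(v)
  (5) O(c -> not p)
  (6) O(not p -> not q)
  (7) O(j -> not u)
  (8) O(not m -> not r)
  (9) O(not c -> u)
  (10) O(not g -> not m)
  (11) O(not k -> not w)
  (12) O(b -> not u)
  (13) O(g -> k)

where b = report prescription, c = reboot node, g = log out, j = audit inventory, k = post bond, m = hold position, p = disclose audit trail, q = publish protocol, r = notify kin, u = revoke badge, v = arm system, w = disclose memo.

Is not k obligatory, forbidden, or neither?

Forbidden

Premise 2 is F(not j), i.e. O(j).
From O(j) and premise 7, O(j -> not u), we obtain O(not u).
Premise 9, O(not c -> u), contraposes to O(not u -> c); with O(not u) we get O(c).
Applying K to premise 5 (O(c -> not p)) and O(c) yields O(not p).
Premise 6 is O(not p -> not q); since O(not p), deontic closure gives O(not q).
With premise 1, O(not q -> m), the K-axiom yields O(m).
Premise 10, O(not g -> not m), contraposes to O(m -> g); with O(m) we get O(g).
Applying K to premise 13 (O(g -> k)) and O(g) yields O(k).
Premises 3, 4, 8, 11, 12 do not contribute to this derivation.
Thus O(k), which is F(not k): not k is forbidden.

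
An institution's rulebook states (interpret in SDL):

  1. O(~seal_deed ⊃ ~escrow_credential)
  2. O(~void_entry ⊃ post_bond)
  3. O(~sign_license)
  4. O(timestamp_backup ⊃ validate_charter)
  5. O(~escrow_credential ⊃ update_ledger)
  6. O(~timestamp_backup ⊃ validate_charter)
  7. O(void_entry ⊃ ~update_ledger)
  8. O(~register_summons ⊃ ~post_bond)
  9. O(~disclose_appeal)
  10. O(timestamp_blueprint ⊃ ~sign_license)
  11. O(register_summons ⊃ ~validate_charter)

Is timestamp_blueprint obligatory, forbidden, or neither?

Neither

Premise 10 is O(timestamp_blueprint ⊃ ~sign_license); even if O(~sign_license) held, inferring O(timestamp_blueprint) would be affirming the consequent — invalid.
No premise or chain of K-axiom applications forces O(timestamp_blueprint), and none forces O(~timestamp_blueprint). So timestamp_blueprint is neither obligatory nor forbidden under these norms.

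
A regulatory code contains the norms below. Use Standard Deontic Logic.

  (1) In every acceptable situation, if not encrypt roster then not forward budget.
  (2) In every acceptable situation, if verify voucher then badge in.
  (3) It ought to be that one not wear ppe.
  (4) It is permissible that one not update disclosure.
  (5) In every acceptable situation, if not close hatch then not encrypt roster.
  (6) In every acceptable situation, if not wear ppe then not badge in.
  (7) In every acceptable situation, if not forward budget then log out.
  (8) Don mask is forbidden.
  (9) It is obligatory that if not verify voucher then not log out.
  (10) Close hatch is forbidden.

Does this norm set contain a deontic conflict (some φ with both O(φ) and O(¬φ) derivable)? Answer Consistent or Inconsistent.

Inconsistent

F(close_hatch) at premise 10 means O(¬close_hatch).
Applying K to premise 5 (O(¬close_hatch → ¬encrypt_roster)) and O(¬close_hatch) yields O(¬encrypt_roster).
With premise 1, O(¬encrypt_roster → ¬forward_budget), the K-axiom yields O(¬forward_budget).
Premise 7 is O(¬forward_budget → log_out); since O(¬forward_budget), deontic closure gives O(log_out).
The contrapositive of premise 9 (O(¬verify_voucher → ¬log_out)) is O(log_out → verify_voucher), and O(log_out) is already established, so O(verify_voucher).
Applying K to premise 2 (O(verify_voucher → badge_in)) and O(verify_voucher) yields O(badge_in).
Premise 6 is O(¬wear_ppe → ¬badge_in); contrapositively O(badge_in → wear_ppe). Since O(badge_in) holds, K gives O(wear_ppe).
However, premise 3 gives O(¬wear_ppe).
We now have both O(wear_ppe) and O(¬wear_ppe) — wear_ppe is simultaneously obligatory and forbidden, violating the D-axiom.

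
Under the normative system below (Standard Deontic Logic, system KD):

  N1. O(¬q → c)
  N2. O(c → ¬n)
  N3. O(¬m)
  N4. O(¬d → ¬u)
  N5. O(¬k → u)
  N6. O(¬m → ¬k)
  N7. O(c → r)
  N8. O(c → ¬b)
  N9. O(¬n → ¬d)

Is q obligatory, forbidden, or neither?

From premise 3 we have O(¬m).
Applying K to premise 6 (O(¬m → ¬k)) and O(¬m) yields O(¬k).
Premise 5 is O(¬k → u); since O(¬k), deontic closure gives O(u).
The contrapositive of premise 4 (O(¬d → ¬u)) is O(u → d), and O(u) is already established, so O(d).
The contrapositive of premise 9 (O(¬n → ¬d)) is O(d → n), and O(d) is already established, so O(n).
Premise 2, O(c → ¬n), contraposes to O(n → ¬c); with O(n) we get O(¬c).
The contrapositive of premise 1 (O(¬q → c)) is O(¬c → q), and O(¬c) is already established, so O(q).
Premises 7, 8 do not contribute to this derivation.
Hence q is obligatory.

Obligatory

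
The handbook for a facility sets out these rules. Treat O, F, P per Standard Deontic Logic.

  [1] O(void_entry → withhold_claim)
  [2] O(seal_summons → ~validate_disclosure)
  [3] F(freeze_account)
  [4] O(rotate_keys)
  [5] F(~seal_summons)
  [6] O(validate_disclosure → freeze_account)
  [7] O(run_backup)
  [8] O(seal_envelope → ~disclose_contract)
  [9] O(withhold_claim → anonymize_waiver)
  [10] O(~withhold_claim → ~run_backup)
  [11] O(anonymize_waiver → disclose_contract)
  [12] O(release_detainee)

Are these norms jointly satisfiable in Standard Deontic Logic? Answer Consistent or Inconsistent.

Premise 6 is O(validate_disclosure → freeze_account), but O(validate_disclosure) is not derivable from the premises, so it does not yield O(freeze_account).
So O(freeze_account) is not derivable, and the apparent clash with O(~freeze_account) does not arise.
A world satisfying every obligation exists (e.g. anonymize_waiver=true, disclose_contract=true, freeze_account=false, release_detainee=true, rotate_keys=true, run_backup=true, seal_envelope=false, seal_summons=true, validate_disclosure=false, void_entry=false, withhold_claim=true); no atom is both obligatory and forbidden, so the set is consistent.

Consistent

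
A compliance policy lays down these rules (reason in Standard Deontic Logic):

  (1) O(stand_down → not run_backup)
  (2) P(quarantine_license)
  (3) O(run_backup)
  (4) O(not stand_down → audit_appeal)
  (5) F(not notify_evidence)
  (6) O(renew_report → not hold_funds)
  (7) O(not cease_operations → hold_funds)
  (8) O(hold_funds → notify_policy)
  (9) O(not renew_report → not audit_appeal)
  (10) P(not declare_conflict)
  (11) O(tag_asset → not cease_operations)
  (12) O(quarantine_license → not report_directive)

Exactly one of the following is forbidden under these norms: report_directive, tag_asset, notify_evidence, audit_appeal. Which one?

tag_asset

Premise 3 gives O(run_backup).
Premise 1, O(stand_down → not run_backup), contraposes to O(run_backup → not stand_down); with O(run_backup) we get O(not stand_down).
With premise 4, O(not stand_down → audit_appeal), the K-axiom yields O(audit_appeal).
The contrapositive of premise 9 (O(not renew_report → not audit_appeal)) is O(audit_appeal → renew_report), and O(audit_appeal) is already established, so O(renew_report).
Applying K to premise 6 (O(renew_report → not hold_funds)) and O(renew_report) yields O(not hold_funds).
The contrapositive of premise 7 (O(not cease_operations → hold_funds)) is O(not hold_funds → cease_operations), and O(not hold_funds) is already established, so O(cease_operations).
Premise 11, O(tag_asset → not cease_operations), contraposes to O(cease_operations → not tag_asset); with O(cease_operations) we get O(not tag_asset).
So O(not tag_asset) holds, i.e. tag_asset is forbidden. None of the other listed options is forbidden under the premises.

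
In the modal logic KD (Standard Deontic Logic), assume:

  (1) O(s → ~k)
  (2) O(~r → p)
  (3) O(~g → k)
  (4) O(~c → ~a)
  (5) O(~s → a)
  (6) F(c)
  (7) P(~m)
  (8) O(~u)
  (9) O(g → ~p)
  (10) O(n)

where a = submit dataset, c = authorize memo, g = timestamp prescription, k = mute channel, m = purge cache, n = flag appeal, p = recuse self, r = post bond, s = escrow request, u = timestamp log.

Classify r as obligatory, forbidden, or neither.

Premise 6, F(c), is equivalent to O(~c).
From O(~c) and premise 4, O(~c → ~a), we obtain O(~a).
Premise 5 is O(~s → a); contrapositively O(~a → s). Since O(~a) holds, K gives O(s).
With premise 1, O(s → ~k), the K-axiom yields O(~k).
Premise 3, O(~g → k), contraposes to O(~k → g); with O(~k) we get O(g).
With premise 9, O(g → ~p), the K-axiom yields O(~p).
Premise 2 is O(~r → p); contrapositively O(~p → r). Since O(~p) holds, K gives O(r).
Premises 7, 8, 10 do not contribute to this derivation.
Hence r is obligatory.

Obligatory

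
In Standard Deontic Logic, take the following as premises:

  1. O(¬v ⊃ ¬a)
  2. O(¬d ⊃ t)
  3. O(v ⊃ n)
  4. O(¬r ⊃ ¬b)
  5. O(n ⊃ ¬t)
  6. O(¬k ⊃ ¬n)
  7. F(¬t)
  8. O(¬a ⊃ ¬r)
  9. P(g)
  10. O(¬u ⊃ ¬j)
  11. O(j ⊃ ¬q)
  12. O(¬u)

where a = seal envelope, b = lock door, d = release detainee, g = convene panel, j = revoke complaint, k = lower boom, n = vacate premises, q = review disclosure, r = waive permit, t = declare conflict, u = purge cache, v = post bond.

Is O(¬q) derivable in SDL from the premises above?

Premise 11 is O(j ⊃ ¬q), but O(j) is not derivable from the premises, so it does not yield O(¬q).
No other premise forces O(¬q). An ideal world satisfying every premise can still have ¬q false, so O(¬q) is not derivable.

No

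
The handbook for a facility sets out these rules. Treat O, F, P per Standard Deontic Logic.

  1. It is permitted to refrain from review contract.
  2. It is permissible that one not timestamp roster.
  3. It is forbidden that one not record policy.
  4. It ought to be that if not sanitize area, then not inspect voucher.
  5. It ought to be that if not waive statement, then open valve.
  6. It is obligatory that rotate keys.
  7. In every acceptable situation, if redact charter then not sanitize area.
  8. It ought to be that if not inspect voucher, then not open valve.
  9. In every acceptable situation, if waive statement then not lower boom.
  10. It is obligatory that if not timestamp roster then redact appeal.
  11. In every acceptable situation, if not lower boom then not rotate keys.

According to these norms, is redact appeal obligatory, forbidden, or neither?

Premise 10 is O(¬timestamp_roster → redact_appeal), but O(¬timestamp_roster) is not derivable from the premises (the permission P(¬timestamp_roster) asserts only ¬O(timestamp_roster), not O(¬timestamp_roster)), so it does not yield O(redact_appeal).
No premise or chain of K-axiom applications forces O(redact_appeal), and none forces O(¬redact_appeal). So redact_appeal is neither obligatory nor forbidden under these norms.

Neither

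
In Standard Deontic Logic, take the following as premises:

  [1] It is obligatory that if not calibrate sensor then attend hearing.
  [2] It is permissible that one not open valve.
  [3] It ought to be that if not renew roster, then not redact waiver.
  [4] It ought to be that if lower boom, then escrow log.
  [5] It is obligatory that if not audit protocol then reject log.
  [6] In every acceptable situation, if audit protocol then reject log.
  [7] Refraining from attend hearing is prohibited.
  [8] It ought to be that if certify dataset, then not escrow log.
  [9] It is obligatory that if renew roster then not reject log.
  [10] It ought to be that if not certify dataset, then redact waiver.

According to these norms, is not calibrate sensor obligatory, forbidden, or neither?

Neither

Premise 1 is O(¬calibrate_sensor → attend_hearing); even if O(attend_hearing) held, inferring O(¬calibrate_sensor) would be affirming the consequent — invalid.
No premise or chain of K-axiom applications forces O(¬calibrate_sensor), and none forces O(calibrate_sensor). So ¬calibrate_sensor is neither obligatory nor forbidden under these norms.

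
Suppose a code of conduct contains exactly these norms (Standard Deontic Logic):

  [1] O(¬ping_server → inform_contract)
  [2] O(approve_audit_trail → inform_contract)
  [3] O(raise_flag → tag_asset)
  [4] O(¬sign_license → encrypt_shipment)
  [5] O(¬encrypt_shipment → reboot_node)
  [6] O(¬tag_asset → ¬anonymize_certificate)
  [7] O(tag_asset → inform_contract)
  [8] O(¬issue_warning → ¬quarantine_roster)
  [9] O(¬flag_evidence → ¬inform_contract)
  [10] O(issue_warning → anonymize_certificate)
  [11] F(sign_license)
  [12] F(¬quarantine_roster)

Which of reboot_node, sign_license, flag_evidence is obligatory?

Premise 12 is F(¬quarantine_roster), i.e. O(quarantine_roster).
The contrapositive of premise 8 (O(¬issue_warning → ¬quarantine_roster)) is O(quarantine_roster → issue_warning), and O(quarantine_roster) is already established, so O(issue_warning).
With premise 10, O(issue_warning → anonymize_certificate), the K-axiom yields O(anonymize_certificate).
The contrapositive of premise 6 (O(¬tag_asset → ¬anonymize_certificate)) is O(anonymize_certificate → tag_asset), and O(anonymize_certificate) is already established, so O(tag_asset).
With premise 7, O(tag_asset → inform_contract), the K-axiom yields O(inform_contract).
The contrapositive of premise 9 (O(¬flag_evidence → ¬inform_contract)) is O(inform_contract → flag_evidence), and O(inform_contract) is already established, so O(flag_evidence).
So O(flag_evidence) holds — flag_evidence is obligatory. None of the other listed options is made obligatory by any chain of premises.

flag_evidence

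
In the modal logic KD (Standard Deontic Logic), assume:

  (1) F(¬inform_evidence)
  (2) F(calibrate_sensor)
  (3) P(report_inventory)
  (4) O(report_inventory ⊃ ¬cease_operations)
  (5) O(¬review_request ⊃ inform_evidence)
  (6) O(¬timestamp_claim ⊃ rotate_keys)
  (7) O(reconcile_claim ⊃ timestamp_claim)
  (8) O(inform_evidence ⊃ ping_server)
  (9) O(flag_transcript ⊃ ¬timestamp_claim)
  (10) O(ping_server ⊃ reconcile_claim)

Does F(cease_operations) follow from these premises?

No

Premise 4 is O(report_inventory ⊃ ¬cease_operations), but O(report_inventory) is not derivable from the premises (the permission P(report_inventory) asserts only ¬O(¬report_inventory), not O(report_inventory)), so it does not yield O(¬cease_operations).
No other premise forces O(¬cease_operations). An ideal world satisfying every premise can still have cease_operations true, so F(cease_operations) is not derivable.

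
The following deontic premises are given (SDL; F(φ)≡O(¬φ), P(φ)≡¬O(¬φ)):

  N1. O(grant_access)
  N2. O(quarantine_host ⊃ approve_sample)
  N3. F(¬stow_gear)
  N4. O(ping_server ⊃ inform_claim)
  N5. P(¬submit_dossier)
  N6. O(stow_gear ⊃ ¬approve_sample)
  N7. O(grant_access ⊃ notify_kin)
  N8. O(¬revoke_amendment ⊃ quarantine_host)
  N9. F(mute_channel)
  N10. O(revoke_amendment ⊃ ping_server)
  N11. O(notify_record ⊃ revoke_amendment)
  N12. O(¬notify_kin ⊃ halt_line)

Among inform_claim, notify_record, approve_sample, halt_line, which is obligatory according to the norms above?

Premise 3, F(¬stow_gear), is equivalent to O(stow_gear).
With premise 6, O(stow_gear ⊃ ¬approve_sample), the K-axiom yields O(¬approve_sample).
The contrapositive of premise 2 (O(quarantine_host ⊃ approve_sample)) is O(¬approve_sample ⊃ ¬quarantine_host), and O(¬approve_sample) is already established, so O(¬quarantine_host).
Premise 8 is O(¬revoke_amendment ⊃ quarantine_host); contrapositively O(¬quarantine_host ⊃ revoke_amendment). Since O(¬quarantine_host) holds, K gives O(revoke_amendment).
With premise 10, O(revoke_amendment ⊃ ping_server), the K-axiom yields O(ping_server).
With premise 4, O(ping_server ⊃ inform_claim), the K-axiom yields O(inform_claim).
So O(inform_claim) holds — inform_claim is obligatory. None of the other listed options is made obligatory by any chain of premises.

inform_claim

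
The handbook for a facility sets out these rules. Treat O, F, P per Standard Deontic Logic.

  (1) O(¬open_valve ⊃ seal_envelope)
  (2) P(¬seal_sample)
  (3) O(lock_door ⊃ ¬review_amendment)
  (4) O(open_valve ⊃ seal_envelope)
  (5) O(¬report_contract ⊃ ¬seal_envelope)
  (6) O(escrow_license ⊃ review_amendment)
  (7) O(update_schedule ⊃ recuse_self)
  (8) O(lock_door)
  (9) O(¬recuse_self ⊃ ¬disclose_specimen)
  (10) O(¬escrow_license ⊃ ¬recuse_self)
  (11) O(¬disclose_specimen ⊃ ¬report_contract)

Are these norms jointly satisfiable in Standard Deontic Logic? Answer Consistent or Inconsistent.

Inconsistent

By case analysis on open_valve: premise 4 gives O(open_valve ⊃ seal_envelope) and premise 1 gives O(¬open_valve ⊃ seal_envelope), so O(seal_envelope) either way.
Premise 5 is O(¬report_contract ⊃ ¬seal_envelope); contrapositively O(seal_envelope ⊃ report_contract). Since O(seal_envelope) holds, K gives O(report_contract).
Premise 11, O(¬disclose_specimen ⊃ ¬report_contract), contraposes to O(report_contract ⊃ disclose_specimen); with O(report_contract) we get O(disclose_specimen).
The contrapositive of premise 9 (O(¬recuse_self ⊃ ¬disclose_specimen)) is O(disclose_specimen ⊃ recuse_self), and O(disclose_specimen) is already established, so O(recuse_self).
Premise 10 is O(¬escrow_license ⊃ ¬recuse_self); contrapositively O(recuse_self ⊃ escrow_license). Since O(recuse_self) holds, K gives O(escrow_license).
Premise 6 is O(escrow_license ⊃ review_amendment); since O(escrow_license), deontic closure gives O(review_amendment).
Premise 3, O(lock_door ⊃ ¬review_amendment), contraposes to O(review_amendment ⊃ ¬lock_door); with O(review_amendment) we get O(¬lock_door).
However, premise 8 gives O(lock_door).
We now have both O(¬lock_door) and O(lock_door) — lock_door is simultaneously obligatory and forbidden, violating the D-axiom.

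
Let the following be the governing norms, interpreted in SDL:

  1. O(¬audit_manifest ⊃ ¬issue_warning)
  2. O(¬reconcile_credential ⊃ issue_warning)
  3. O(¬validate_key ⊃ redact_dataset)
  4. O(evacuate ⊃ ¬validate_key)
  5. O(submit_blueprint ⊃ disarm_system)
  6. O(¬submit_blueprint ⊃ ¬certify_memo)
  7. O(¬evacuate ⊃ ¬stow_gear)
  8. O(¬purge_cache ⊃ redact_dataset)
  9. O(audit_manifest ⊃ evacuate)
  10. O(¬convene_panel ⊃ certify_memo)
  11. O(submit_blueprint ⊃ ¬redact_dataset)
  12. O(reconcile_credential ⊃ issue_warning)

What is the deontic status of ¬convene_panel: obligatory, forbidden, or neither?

Forbidden

By case analysis on ¬reconcile_credential: premise 2 gives O(¬reconcile_credential ⊃ issue_warning) and premise 12 gives O(reconcile_credential ⊃ issue_warning), so O(issue_warning) either way.
The contrapositive of premise 1 (O(¬audit_manifest ⊃ ¬issue_warning)) is O(issue_warning ⊃ audit_manifest), and O(issue_warning) is already established, so O(audit_manifest).
From O(audit_manifest) and premise 9, O(audit_manifest ⊃ evacuate), we obtain O(evacuate).
Premise 4 is O(evacuate ⊃ ¬validate_key); since O(evacuate), deontic closure gives O(¬validate_key).
Applying K to premise 3 (O(¬validate_key ⊃ redact_dataset)) and O(¬validate_key) yields O(redact_dataset).
The contrapositive of premise 11 (O(submit_blueprint ⊃ ¬redact_dataset)) is O(redact_dataset ⊃ ¬submit_blueprint), and O(redact_dataset) is already established, so O(¬submit_blueprint).
Premise 6 is O(¬submit_blueprint ⊃ ¬certify_memo); since O(¬submit_blueprint), deontic closure gives O(¬certify_memo).
The contrapositive of premise 10 (O(¬convene_panel ⊃ certify_memo)) is O(¬certify_memo ⊃ convene_panel), and O(¬certify_memo) is already established, so O(convene_panel).
Premises 5, 7, 8 do not contribute to this derivation.
Thus O(convene_panel), which is F(¬convene_panel): ¬convene_panel is forbidden.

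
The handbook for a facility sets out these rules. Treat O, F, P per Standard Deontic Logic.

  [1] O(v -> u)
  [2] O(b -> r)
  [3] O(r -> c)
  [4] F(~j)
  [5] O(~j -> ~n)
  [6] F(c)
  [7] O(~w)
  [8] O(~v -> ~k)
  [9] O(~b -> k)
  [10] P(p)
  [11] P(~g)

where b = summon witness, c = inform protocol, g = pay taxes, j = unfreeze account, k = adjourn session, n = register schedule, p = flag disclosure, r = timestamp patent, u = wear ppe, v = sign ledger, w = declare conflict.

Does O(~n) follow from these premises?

No

Premise 5 is O(~j -> ~n), but O(~j) is not derivable from the premises, so it does not yield O(~n).
No other premise forces O(~n). An ideal world satisfying every premise can still have ~n false, so O(~n) is not derivable.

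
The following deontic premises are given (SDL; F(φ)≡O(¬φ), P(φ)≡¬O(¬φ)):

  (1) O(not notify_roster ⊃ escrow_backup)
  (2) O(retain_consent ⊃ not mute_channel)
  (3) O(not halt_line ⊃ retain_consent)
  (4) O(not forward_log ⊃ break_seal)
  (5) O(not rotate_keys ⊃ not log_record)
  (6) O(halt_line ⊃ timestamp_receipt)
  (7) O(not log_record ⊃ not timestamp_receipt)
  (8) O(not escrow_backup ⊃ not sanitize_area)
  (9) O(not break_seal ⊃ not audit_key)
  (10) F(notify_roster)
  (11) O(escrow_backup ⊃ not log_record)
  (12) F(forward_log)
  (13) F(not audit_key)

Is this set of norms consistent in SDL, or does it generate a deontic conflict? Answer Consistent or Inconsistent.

Consistent

Premise 9 is O(not break_seal ⊃ not audit_key), but O(not break_seal) is not derivable from the premises, so it does not yield O(not audit_key).
So O(not audit_key) is not derivable, and the apparent clash with O(audit_key) does not arise.
A world satisfying every obligation exists (e.g. audit_key=true, break_seal=true, escrow_backup=true, forward_log=false, halt_line=false, log_record=false, mute_channel=false, notify_roster=false, retain_consent=true, rotate_keys=false, sanitize_area=false, timestamp_receipt=false); no atom is both obligatory and forbidden, so the set is consistent.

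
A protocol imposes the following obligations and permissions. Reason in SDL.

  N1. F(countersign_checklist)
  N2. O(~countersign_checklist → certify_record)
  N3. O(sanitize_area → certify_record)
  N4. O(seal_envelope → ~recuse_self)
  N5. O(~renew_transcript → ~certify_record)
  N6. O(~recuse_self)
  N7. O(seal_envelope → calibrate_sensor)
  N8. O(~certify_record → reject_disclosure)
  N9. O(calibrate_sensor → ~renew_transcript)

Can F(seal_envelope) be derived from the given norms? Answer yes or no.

F(countersign_checklist) at premise 1 means O(~countersign_checklist).
With premise 2, O(~countersign_checklist → certify_record), the K-axiom yields O(certify_record).
Premise 5 is O(~renew_transcript → ~certify_record); contrapositively O(certify_record → renew_transcript). Since O(certify_record) holds, K gives O(renew_transcript).
The contrapositive of premise 9 (O(calibrate_sensor → ~renew_transcript)) is O(renew_transcript → ~calibrate_sensor), and O(renew_transcript) is already established, so O(~calibrate_sensor).
The contrapositive of premise 7 (O(seal_envelope → calibrate_sensor)) is O(~calibrate_sensor → ~seal_envelope), and O(~calibrate_sensor) is already established, so O(~seal_envelope).
Premises 3, 4, 6, 8 do not contribute to this derivation.
So O(~seal_envelope) holds, i.e. F(seal_envelope). The claim follows.

Yes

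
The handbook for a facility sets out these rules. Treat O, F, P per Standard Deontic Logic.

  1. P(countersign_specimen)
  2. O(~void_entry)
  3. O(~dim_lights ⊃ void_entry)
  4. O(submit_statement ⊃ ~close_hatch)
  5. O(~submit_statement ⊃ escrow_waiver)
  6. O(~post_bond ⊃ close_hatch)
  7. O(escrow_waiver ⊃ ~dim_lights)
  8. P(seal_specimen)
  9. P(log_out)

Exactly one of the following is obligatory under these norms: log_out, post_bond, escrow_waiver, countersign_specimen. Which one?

Premise 2 states O(~void_entry) outright.
Premise 3, O(~dim_lights ⊃ void_entry), contraposes to O(~void_entry ⊃ dim_lights); with O(~void_entry) we get O(dim_lights).
The contrapositive of premise 7 (O(escrow_waiver ⊃ ~dim_lights)) is O(dim_lights ⊃ ~escrow_waiver), and O(dim_lights) is already established, so O(~escrow_waiver).
The contrapositive of premise 5 (O(~submit_statement ⊃ escrow_waiver)) is O(~escrow_waiver ⊃ submit_statement), and O(~escrow_waiver) is already established, so O(submit_statement).
With premise 4, O(submit_statement ⊃ ~close_hatch), the K-axiom yields O(~close_hatch).
The contrapositive of premise 6 (O(~post_bond ⊃ close_hatch)) is O(~close_hatch ⊃ post_bond), and O(~close_hatch) is already established, so O(post_bond).
So O(post_bond) holds — post_bond is obligatory. None of the other listed options is made obligatory by any chain of premises.

post_bond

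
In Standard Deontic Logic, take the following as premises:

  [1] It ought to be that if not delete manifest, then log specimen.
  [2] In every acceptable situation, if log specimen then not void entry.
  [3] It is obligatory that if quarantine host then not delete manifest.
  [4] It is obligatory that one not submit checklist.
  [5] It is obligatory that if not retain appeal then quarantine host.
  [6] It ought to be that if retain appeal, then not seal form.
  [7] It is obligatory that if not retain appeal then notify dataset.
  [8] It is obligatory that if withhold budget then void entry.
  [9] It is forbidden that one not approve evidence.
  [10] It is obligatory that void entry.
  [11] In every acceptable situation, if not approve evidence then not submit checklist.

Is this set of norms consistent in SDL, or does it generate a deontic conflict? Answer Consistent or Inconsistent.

Consistent

Premise 11 is O(¬approve_evidence → ¬submit_checklist); even if O(¬submit_checklist) held, inferring O(¬approve_evidence) would be affirming the consequent — invalid.
So O(¬approve_evidence) is not derivable, and the apparent clash with O(approve_evidence) does not arise.
A world satisfying every obligation exists (e.g. approve_evidence=true, delete_manifest=true, log_specimen=false, notify_dataset=false, quarantine_host=false, retain_appeal=true, seal_form=false, submit_checklist=false, void_entry=true, withhold_budget=false); no atom is both obligatory and forbidden, so the set is consistent.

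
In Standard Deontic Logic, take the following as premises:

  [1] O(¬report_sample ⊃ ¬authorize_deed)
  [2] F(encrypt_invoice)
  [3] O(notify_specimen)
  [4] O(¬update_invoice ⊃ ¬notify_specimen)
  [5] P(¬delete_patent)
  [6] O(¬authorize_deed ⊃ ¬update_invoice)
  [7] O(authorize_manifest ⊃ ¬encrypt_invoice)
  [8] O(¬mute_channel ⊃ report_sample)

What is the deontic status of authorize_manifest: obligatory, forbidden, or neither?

Premise 7 is O(authorize_manifest ⊃ ¬encrypt_invoice); even if O(¬encrypt_invoice) held, inferring O(authorize_manifest) would be affirming the consequent — invalid.
No premise or chain of K-axiom applications forces O(authorize_manifest), and none forces O(¬authorize_manifest). So authorize_manifest is neither obligatory nor forbidden under these norms.

Neither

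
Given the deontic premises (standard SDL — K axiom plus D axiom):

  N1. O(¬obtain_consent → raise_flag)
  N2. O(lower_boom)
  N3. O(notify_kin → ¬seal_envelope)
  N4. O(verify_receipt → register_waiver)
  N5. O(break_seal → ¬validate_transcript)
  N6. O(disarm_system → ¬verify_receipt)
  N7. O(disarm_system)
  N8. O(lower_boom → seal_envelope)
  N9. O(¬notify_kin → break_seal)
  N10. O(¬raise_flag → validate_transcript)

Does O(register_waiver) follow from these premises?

No

Premise 4 is O(verify_receipt → register_waiver), but O(verify_receipt) is not derivable from the premises, so it does not yield O(register_waiver).
No other premise forces O(register_waiver). An ideal world satisfying every premise can still have register_waiver false, so O(register_waiver) is not derivable.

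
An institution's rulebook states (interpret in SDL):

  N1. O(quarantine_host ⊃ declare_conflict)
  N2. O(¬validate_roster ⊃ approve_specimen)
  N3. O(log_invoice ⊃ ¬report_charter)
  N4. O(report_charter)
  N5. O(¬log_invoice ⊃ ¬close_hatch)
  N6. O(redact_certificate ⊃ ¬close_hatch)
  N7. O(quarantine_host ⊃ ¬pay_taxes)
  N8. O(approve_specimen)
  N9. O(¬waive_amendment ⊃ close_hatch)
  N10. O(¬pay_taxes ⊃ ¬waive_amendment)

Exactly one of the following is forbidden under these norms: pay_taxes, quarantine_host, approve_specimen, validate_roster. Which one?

Premise 4 states O(report_charter) outright.
Premise 3 is O(log_invoice ⊃ ¬report_charter); contrapositively O(report_charter ⊃ ¬log_invoice). Since O(report_charter) holds, K gives O(¬log_invoice).
Applying K to premise 5 (O(¬log_invoice ⊃ ¬close_hatch)) and O(¬log_invoice) yields O(¬close_hatch).
Premise 9 is O(¬waive_amendment ⊃ close_hatch); contrapositively O(¬close_hatch ⊃ waive_amendment). Since O(¬close_hatch) holds, K gives O(waive_amendment).
Premise 10, O(¬pay_taxes ⊃ ¬waive_amendment), contraposes to O(waive_amendment ⊃ pay_taxes); with O(waive_amendment) we get O(pay_taxes).
Premise 7, O(quarantine_host ⊃ ¬pay_taxes), contraposes to O(pay_taxes ⊃ ¬quarantine_host); with O(pay_taxes) we get O(¬quarantine_host).
So O(¬quarantine_host) holds, i.e. quarantine_host is forbidden. None of the other listed options is forbidden under the premises.

quarantine_host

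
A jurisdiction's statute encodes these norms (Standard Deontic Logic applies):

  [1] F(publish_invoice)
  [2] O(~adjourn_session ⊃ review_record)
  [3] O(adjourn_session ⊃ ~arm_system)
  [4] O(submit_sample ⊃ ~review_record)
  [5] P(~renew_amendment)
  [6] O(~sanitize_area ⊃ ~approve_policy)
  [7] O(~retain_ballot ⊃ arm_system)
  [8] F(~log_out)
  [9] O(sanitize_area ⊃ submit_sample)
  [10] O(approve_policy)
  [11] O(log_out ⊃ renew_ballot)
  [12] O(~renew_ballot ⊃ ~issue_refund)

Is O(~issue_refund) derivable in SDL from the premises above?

No

Premise 12 is O(~renew_ballot ⊃ ~issue_refund), but O(~renew_ballot) is not derivable from the premises, so it does not yield O(~issue_refund).
No other premise forces O(~issue_refund). An ideal world satisfying every premise can still have ~issue_refund false, so O(~issue_refund) is not derivable.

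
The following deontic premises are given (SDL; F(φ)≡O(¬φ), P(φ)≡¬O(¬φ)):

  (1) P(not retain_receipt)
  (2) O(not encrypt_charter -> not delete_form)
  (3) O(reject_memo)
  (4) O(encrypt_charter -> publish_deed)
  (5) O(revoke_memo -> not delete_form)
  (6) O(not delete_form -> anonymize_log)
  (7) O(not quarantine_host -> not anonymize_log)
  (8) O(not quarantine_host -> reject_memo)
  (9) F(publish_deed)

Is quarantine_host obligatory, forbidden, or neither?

Premise 9, F(publish_deed), is equivalent to O(not publish_deed).
Premise 4, O(encrypt_charter -> publish_deed), contraposes to O(not publish_deed -> not encrypt_charter); with O(not publish_deed) we get O(not encrypt_charter).
With premise 2, O(not encrypt_charter -> not delete_form), the K-axiom yields O(not delete_form).
With premise 6, O(not delete_form -> anonymize_log), the K-axiom yields O(anonymize_log).
Premise 7, O(not quarantine_host -> not anonymize_log), contraposes to O(anonymize_log -> quarantine_host); with O(anonymize_log) we get O(quarantine_host).
Premises 1, 3, 5, 8 do not contribute to this derivation.
Hence quarantine_host is obligatory.

Obligatory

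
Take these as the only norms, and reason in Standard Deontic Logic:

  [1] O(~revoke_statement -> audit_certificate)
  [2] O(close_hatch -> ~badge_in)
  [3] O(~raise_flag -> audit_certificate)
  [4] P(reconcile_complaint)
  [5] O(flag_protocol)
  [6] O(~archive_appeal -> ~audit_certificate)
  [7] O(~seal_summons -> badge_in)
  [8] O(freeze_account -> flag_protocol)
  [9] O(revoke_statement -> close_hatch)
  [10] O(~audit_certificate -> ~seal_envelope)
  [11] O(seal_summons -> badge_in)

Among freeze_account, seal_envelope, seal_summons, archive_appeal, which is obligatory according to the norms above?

archive_appeal

Premises 7 and 11 cover both cases: O(~seal_summons -> badge_in) and O(seal_summons -> badge_in). Since ~seal_summons ∨ seal_summons is a tautology, O(badge_in) follows.
Premise 2 is O(close_hatch -> ~badge_in); contrapositively O(badge_in -> ~close_hatch). Since O(badge_in) holds, K gives O(~close_hatch).
The contrapositive of premise 9 (O(revoke_statement -> close_hatch)) is O(~close_hatch -> ~revoke_statement), and O(~close_hatch) is already established, so O(~revoke_statement).
Applying K to premise 1 (O(~revoke_statement -> audit_certificate)) and O(~revoke_statement) yields O(audit_certificate).
The contrapositive of premise 6 (O(~archive_appeal -> ~audit_certificate)) is O(audit_certificate -> archive_appeal), and O(audit_certificate) is already established, so O(archive_appeal).
So O(archive_appeal) holds — archive_appeal is obligatory. None of the other listed options is made obligatory by any chain of premises.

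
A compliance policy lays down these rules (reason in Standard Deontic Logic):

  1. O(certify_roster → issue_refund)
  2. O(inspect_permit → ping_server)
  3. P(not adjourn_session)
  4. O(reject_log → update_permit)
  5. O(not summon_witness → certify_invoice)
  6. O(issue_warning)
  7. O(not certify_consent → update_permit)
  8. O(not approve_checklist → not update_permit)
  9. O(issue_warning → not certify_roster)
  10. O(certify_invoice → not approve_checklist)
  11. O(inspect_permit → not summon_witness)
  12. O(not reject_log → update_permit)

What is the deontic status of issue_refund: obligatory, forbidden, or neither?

Neither

Premise 1 is O(certify_roster → issue_refund), but O(certify_roster) is not derivable from the premises, so it does not yield O(issue_refund).
No premise or chain of K-axiom applications forces O(issue_refund), and none forces O(not issue_refund). So issue_refund is neither obligatory nor forbidden under these norms.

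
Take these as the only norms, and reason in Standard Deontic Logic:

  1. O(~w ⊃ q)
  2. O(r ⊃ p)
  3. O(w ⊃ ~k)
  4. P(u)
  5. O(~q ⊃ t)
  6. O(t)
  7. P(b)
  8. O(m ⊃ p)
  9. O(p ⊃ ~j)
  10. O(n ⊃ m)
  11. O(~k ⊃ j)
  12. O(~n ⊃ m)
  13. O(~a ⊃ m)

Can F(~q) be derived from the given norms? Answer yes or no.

Yes

By case analysis on n: premise 10 gives O(n ⊃ m) and premise 12 gives O(~n ⊃ m), so O(m) either way.
With premise 8, O(m ⊃ p), the K-axiom yields O(p).
Applying K to premise 9 (O(p ⊃ ~j)) and O(p) yields O(~j).
Premise 11, O(~k ⊃ j), contraposes to O(~j ⊃ k); with O(~j) we get O(k).
Premise 3, O(w ⊃ ~k), contraposes to O(k ⊃ ~w); with O(k) we get O(~w).
Applying K to premise 1 (O(~w ⊃ q)) and O(~w) yields O(q).
Premises 2, 4, 5, 6, 7, 13 do not contribute to this derivation.
So O(q) holds, i.e. F(~q). The claim follows.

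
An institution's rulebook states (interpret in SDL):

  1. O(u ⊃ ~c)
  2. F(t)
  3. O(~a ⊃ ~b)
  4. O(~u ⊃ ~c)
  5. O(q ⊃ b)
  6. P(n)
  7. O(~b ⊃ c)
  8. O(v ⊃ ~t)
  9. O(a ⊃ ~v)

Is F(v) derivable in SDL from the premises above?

Premises 4 and 1 cover both cases: O(~u ⊃ ~c) and O(u ⊃ ~c). Since ~u ∨ u is a tautology, O(~c) follows.
Premise 7 is O(~b ⊃ c); contrapositively O(~c ⊃ b). Since O(~c) holds, K gives O(b).
Premise 3, O(~a ⊃ ~b), contraposes to O(b ⊃ a); with O(b) we get O(a).
From O(a) and premise 9, O(a ⊃ ~v), we obtain O(~v).
Premises 2, 5, 6, 8 do not contribute to this derivation.
So O(~v) holds, i.e. F(v). The claim follows.

Yes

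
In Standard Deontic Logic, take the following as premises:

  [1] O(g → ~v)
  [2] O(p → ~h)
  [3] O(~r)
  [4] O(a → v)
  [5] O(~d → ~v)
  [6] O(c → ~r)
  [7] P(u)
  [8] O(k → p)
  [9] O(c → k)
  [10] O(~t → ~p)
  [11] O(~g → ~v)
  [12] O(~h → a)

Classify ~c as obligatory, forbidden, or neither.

Obligatory

By case analysis on g: premise 1 gives O(g → ~v) and premise 11 gives O(~g → ~v), so O(~v) either way.
Premise 4 is O(a → v); contrapositively O(~v → ~a). Since O(~v) holds, K gives O(~a).
The contrapositive of premise 12 (O(~h → a)) is O(~a → h), and O(~a) is already established, so O(h).
Premise 2, O(p → ~h), contraposes to O(h → ~p); with O(h) we get O(~p).
Premise 8 is O(k → p); contrapositively O(~p → ~k). Since O(~p) holds, K gives O(~k).
The contrapositive of premise 9 (O(c → k)) is O(~k → ~c), and O(~k) is already established, so O(~c).
Premises 3, 5, 6, 7, 10 do not contribute to this derivation.
Hence ~c is obligatory.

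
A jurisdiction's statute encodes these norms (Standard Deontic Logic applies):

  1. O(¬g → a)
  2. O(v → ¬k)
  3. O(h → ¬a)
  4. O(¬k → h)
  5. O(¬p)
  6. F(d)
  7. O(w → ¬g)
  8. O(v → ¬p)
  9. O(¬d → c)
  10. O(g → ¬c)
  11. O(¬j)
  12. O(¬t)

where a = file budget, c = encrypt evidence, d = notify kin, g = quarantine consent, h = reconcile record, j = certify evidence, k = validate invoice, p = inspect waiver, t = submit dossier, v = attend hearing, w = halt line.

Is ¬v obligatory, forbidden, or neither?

Premise 6 is F(d), i.e. O(¬d).
Applying K to premise 9 (O(¬d → c)) and O(¬d) yields O(c).
The contrapositive of premise 10 (O(g → ¬c)) is O(c → ¬g), and O(c) is already established, so O(¬g).
Applying K to premise 1 (O(¬g → a)) and O(¬g) yields O(a).
Premise 3 is O(h → ¬a); contrapositively O(a → ¬h). Since O(a) holds, K gives O(¬h).
Premise 4, O(¬k → h), contraposes to O(¬h → k); with O(¬h) we get O(k).
Premise 2 is O(v → ¬k); contrapositively O(k → ¬v). Since O(k) holds, K gives O(¬v).
Premises 5, 7, 8, 11, 12 do not contribute to this derivation.
Hence ¬v is obligatory.

Obligatory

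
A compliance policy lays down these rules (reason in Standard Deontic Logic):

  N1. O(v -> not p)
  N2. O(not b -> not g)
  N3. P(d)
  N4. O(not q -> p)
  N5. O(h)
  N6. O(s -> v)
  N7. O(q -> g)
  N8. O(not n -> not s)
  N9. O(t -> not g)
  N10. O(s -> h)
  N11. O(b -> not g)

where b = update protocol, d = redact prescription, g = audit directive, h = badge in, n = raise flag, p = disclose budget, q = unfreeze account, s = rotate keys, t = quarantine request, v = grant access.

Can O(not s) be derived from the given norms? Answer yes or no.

Premises 2 and 11 are O(not b -> not g) and O(b -> not g); every ideal world satisfies not b or b, so in either case not g holds — hence O(not g).
The contrapositive of premise 7 (O(q -> g)) is O(not g -> not q), and O(not g) is already established, so O(not q).
With premise 4, O(not q -> p), the K-axiom yields O(p).
The contrapositive of premise 1 (O(v -> not p)) is O(p -> not v), and O(p) is already established, so O(not v).
Premise 6, O(s -> v), contraposes to O(not v -> not s); with O(not v) we get O(not s).
Premises 3, 5, 8, 9, 10 do not contribute to this derivation.
So O(not s) follows.

Yes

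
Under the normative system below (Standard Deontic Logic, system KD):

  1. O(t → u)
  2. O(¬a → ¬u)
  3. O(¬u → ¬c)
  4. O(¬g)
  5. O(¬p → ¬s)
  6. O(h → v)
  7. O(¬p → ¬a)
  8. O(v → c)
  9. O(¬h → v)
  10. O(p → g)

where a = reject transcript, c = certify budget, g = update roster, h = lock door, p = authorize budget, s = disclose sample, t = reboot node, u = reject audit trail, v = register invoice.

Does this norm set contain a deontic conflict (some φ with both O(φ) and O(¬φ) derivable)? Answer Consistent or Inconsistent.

Premises 6 and 9 cover both cases: O(h → v) and O(¬h → v). Since h ∨ ¬h is a tautology, O(v) follows.
Premise 8 is O(v → c); since O(v), deontic closure gives O(c).
Premise 3 is O(¬u → ¬c); contrapositively O(c → u). Since O(c) holds, K gives O(u).
Premise 2, O(¬a → ¬u), contraposes to O(u → a); with O(u) we get O(a).
The contrapositive of premise 7 (O(¬p → ¬a)) is O(a → p), and O(a) is already established, so O(p).
Applying K to premise 10 (O(p → g)) and O(p) yields O(g).
But premise 4 directly asserts O(¬g).
We now have both O(g) and O(¬g) — g is simultaneously obligatory and forbidden, violating the D-axiom.

Inconsistent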